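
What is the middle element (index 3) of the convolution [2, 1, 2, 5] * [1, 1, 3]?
Use y[k] = Σ_i a[i]·b[k-i] at k=3. y[3] = 1×3 + 2×1 + 5×1 = 10

10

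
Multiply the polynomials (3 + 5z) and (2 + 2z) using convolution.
Ascending coefficients: a = [3, 5], b = [2, 2]. c[0] = 3×2 = 6; c[1] = 3×2 + 5×2 = 16; c[2] = 5×2 = 10. Result coefficients: [6, 16, 10] → 6 + 16z + 10z^2

6 + 16z + 10z^2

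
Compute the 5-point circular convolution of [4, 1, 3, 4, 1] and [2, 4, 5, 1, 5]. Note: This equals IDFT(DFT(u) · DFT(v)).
Either evaluate y[k] = Σ_j u[j]·v[(k-j) mod 5] directly, or use IDFT(DFT(u) · DFT(v)). y[0] = 4×2 + 1×5 + 3×1 + 4×5 + 1×4 = 40; y[1] = 4×4 + 1×2 + 3×5 + 4×1 + 1×5 = 42; y[2] = 4×5 + 1×4 + 3×2 + 4×5 + 1×1 = 51; y[3] = 4×1 + 1×5 + 3×4 + 4×2 + 1×5 = 34; y[4] = 4×5 + 1×1 + 3×5 + 4×4 + 1×2 = 54. Result: [40, 42, 51, 34, 54]

[40, 42, 51, 34, 54]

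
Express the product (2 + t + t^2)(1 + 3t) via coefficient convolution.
Ascending coefficients: a = [2, 1, 1], b = [1, 3]. c[0] = 2×1 = 2; c[1] = 2×3 + 1×1 = 7; c[2] = 1×3 + 1×1 = 4; c[3] = 1×3 = 3. Result coefficients: [2, 7, 4, 3] → 2 + 7t + 4t^2 + 3t^3

2 + 7t + 4t^2 + 3t^3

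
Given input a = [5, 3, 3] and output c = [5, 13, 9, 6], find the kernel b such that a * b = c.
Output length 4 = len(a) + len(b) - 1 ⇒ len(b) = 2. Solve b forward using b[k] = (c[k] - Σ_{i≥1} a[i]·b[k-i]) / a[0]: b[0] = c[0] / a[0] = 5 / 5 = 1; b[1] = (c[1] - 3×1) / a[0] = (13 - 3×1) / 5 = 2. So b = [1, 2]. Forward-check [5, 3, 3] * [1, 2]: c[0] = 5×1 = 5; c[1] = 5×2 + 3×1 = 13; c[2] = 3×2 + 3×1 = 9; c[3] = 3×2 = 6 → [5, 13, 9, 6] ✓

[1, 2]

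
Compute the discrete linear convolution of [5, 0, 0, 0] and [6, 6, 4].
y[0] = 5×6 = 30; y[1] = 5×6 + 0×6 = 30; y[2] = 5×4 + 0×6 + 0×6 = 20; y[3] = 0×4 + 0×6 + 0×6 = 0; y[4] = 0×4 + 0×6 = 0; y[5] = 0×4 = 0

[30, 30, 20, 0, 0, 0]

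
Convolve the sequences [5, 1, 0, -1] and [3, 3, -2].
y[0] = 5×3 = 15; y[1] = 5×3 + 1×3 = 18; y[2] = 5×-2 + 1×3 + 0×3 = -7; y[3] = 1×-2 + 0×3 + -1×3 = -5; y[4] = 0×-2 + -1×3 = -3; y[5] = -1×-2 = 2

[15, 18, -7, -5, -3, 2]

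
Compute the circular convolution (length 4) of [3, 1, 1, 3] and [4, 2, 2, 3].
Use y[k] = Σ_j s[j]·t[(k-j) mod 4]. y[0] = 3×4 + 1×3 + 1×2 + 3×2 = 23; y[1] = 3×2 + 1×4 + 1×3 + 3×2 = 19; y[2] = 3×2 + 1×2 + 1×4 + 3×3 = 21; y[3] = 3×3 + 1×2 + 1×2 + 3×4 = 25. Result: [23, 19, 21, 25]

[23, 19, 21, 25]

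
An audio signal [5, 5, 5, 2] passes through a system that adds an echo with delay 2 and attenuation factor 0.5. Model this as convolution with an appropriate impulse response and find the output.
Direct-path + delayed-attenuated-path model → impulse response h = [1, 0, 0.5] (1 at lag 0, 0.5 at lag 2). Output y[n] = x[n] + 0.5·x[n - 2] (with x[n] = 0 outside 0..3): y[0] = 5 + 0.5×0 = 5; y[1] = 5 + 0.5×0 = 5; y[2] = 5 + 0.5×5 = 7.5; y[3] = 2 + 0.5×5 = 4.5; y[4] = 0 + 0.5×5 = 2.5; y[5] = 0 + 0.5×2 = 1.0. So y = [5, 5, 7.5, 4.5, 2.5, 1.0]

[5, 5, 7.5, 4.5, 2.5, 1.0]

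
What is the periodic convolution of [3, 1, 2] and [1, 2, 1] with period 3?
Use y[k] = Σ_j f[j]·g[(k-j) mod 3]. y[0] = 3×1 + 1×1 + 2×2 = 8; y[1] = 3×2 + 1×1 + 2×1 = 9; y[2] = 3×1 + 1×2 + 2×1 = 7. Result: [8, 9, 7]

[8, 9, 7]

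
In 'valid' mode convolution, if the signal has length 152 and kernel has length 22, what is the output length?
'Valid' mode counts only positions where the kernel fully overlaps the signal: m - n + 1 = 152 - 22 + 1 = 131

131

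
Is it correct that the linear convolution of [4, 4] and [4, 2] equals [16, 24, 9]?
Recompute linear convolution of [4, 4] and [4, 2]: y[0] = 4×4 = 16; y[1] = 4×2 + 4×4 = 24; y[2] = 4×2 = 8 → [16, 24, 8]. Compare to given [16, 24, 9]: they differ at index 2: given 9, correct 8, so answer: No

No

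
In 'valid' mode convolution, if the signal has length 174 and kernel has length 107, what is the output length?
'Valid' mode counts only positions where the kernel fully overlaps the signal: m - n + 1 = 174 - 107 + 1 = 68

68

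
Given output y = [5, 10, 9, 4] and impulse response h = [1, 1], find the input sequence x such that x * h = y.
Deconvolve y=[5, 10, 9, 4] by h=[1, 1]. Since h[0]=1, solve forward: x[0] = y[0] / 1 = 5; x[1] = (y[1] - 5×1) / 1 = 5; x[2] = (y[2] - 5×1) / 1 = 4. So x = [5, 5, 4]. Check by forward convolution: y[0] = 5×1 = 5; y[1] = 5×1 + 5×1 = 10; y[2] = 5×1 + 4×1 = 9; y[3] = 4×1 = 4

[5, 5, 4]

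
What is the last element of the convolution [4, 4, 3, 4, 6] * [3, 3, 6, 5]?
Use y[k] = Σ_i a[i]·b[k-i] at k=7. y[7] = 6×5 = 30

30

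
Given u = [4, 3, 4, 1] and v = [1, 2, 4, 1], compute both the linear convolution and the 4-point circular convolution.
Linear: y_lin[0] = 4×1 = 4; y_lin[1] = 4×2 + 3×1 = 11; y_lin[2] = 4×4 + 3×2 + 4×1 = 26; y_lin[3] = 4×1 + 3×4 + 4×2 + 1×1 = 25; y_lin[4] = 3×1 + 4×4 + 1×2 = 21; y_lin[5] = 4×1 + 1×4 = 8; y_lin[6] = 1×1 = 1 → [4, 11, 26, 25, 21, 8, 1]. Circular (length 4): y[0] = 4×1 + 3×1 + 4×4 + 1×2 = 25; y[1] = 4×2 + 3×1 + 4×1 + 1×4 = 19; y[2] = 4×4 + 3×2 + 4×1 + 1×1 = 27; y[3] = 4×1 + 3×4 + 4×2 + 1×1 = 25 → [25, 19, 27, 25]

Linear: [4, 11, 26, 25, 21, 8, 1], Circular: [25, 19, 27, 25]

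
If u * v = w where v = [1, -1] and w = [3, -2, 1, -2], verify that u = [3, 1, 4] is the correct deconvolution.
Forward-compute [3, 1, 4] * [1, -1]: w[0] = 3×1 = 3; w[1] = 3×-1 + 1×1 = -2; w[2] = 1×-1 + 4×1 = 3; w[3] = 4×-1 = -4 → [3, -2, 3, -4]. Does not match given w = [3, -2, 1, -2].

Not verified. [3, 1, 4] * [1, -1] = [3, -2, 3, -4], which differs from [3, -2, 1, -2] at index 2.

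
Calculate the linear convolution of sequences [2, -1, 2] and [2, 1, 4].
y[0] = 2×2 = 4; y[1] = 2×1 + -1×2 = 0; y[2] = 2×4 + -1×1 + 2×2 = 11; y[3] = -1×4 + 2×1 = -2; y[4] = 2×4 = 8

[4, 0, 11, -2, 8]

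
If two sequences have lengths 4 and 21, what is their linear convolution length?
Linear/full convolution length: m + n - 1 = 4 + 21 - 1 = 24

24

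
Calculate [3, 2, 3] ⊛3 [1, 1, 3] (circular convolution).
Use y[k] = Σ_j s[j]·t[(k-j) mod 3]. y[0] = 3×1 + 2×3 + 3×1 = 12; y[1] = 3×1 + 2×1 + 3×3 = 14; y[2] = 3×3 + 2×1 + 3×1 = 14. Result: [12, 14, 14]

[12, 14, 14]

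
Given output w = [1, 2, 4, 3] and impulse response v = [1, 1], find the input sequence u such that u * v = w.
Deconvolve w=[1, 2, 4, 3] by v=[1, 1]. Since v[0]=1, solve forward: u[0] = w[0] / 1 = 1; u[1] = (w[1] - 1×1) / 1 = 1; u[2] = (w[2] - 1×1) / 1 = 3. So u = [1, 1, 3]. Check by forward convolution: w[0] = 1×1 = 1; w[1] = 1×1 + 1×1 = 2; w[2] = 1×1 + 3×1 = 4; w[3] = 3×1 = 3

[1, 1, 3]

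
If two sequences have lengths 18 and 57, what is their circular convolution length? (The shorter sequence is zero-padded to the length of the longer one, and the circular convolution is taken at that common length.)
Circular convolution (zero-padding the shorter input) has length max(m, n) = max(18, 57) = 57

57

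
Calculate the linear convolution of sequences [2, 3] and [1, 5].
y[0] = 2×1 = 2; y[1] = 2×5 + 3×1 = 13; y[2] = 3×5 = 15

[2, 13, 15]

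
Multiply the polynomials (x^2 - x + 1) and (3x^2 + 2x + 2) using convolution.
Ascending coefficients: a = [1, -1, 1], b = [2, 2, 3]. c[0] = 1×2 = 2; c[1] = 1×2 + -1×2 = 0; c[2] = 1×3 + -1×2 + 1×2 = 3; c[3] = -1×3 + 1×2 = -1; c[4] = 1×3 = 3. Result coefficients: [2, 0, 3, -1, 3] → 3x^4 - x^3 + 3x^2 + 2

3x^4 - x^3 + 3x^2 + 2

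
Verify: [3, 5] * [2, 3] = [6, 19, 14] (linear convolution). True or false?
Recompute linear convolution of [3, 5] and [2, 3]: y[0] = 3×2 = 6; y[1] = 3×3 + 5×2 = 19; y[2] = 5×3 = 15 → [6, 19, 15]. Compare to given [6, 19, 14]: they differ at index 2: given 14, correct 15, so answer: No

No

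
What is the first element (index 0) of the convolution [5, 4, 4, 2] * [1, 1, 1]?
Use y[k] = Σ_i a[i]·b[k-i] at k=0. y[0] = 5×1 = 5

5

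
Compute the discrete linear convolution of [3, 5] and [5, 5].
y[0] = 3×5 = 15; y[1] = 3×5 + 5×5 = 40; y[2] = 5×5 = 25

[15, 40, 25]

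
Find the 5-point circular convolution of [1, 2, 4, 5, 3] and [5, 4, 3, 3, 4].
Use y[k] = Σ_j a[j]·b[(k-j) mod 5]. y[0] = 1×5 + 2×4 + 4×3 + 5×3 + 3×4 = 52; y[1] = 1×4 + 2×5 + 4×4 + 5×3 + 3×3 = 54; y[2] = 1×3 + 2×4 + 4×5 + 5×4 + 3×3 = 60; y[3] = 1×3 + 2×3 + 4×4 + 5×5 + 3×4 = 62; y[4] = 1×4 + 2×3 + 4×3 + 5×4 + 3×5 = 57. Result: [52, 54, 60, 62, 57]

[52, 54, 60, 62, 57]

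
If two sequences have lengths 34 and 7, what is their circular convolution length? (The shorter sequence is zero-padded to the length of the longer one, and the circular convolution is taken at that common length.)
Circular convolution (zero-padding the shorter input) has length max(m, n) = max(34, 7) = 34

34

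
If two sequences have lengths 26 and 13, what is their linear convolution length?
Linear/full convolution length: m + n - 1 = 26 + 13 - 1 = 38

38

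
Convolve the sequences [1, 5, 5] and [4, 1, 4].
y[0] = 1×4 = 4; y[1] = 1×1 + 5×4 = 21; y[2] = 1×4 + 5×1 + 5×4 = 29; y[3] = 5×4 + 5×1 = 25; y[4] = 5×4 = 20

[4, 21, 29, 25, 20]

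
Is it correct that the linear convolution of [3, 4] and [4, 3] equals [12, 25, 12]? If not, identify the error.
Recompute linear convolution of [3, 4] and [4, 3]: y[0] = 3×4 = 12; y[1] = 3×3 + 4×4 = 25; y[2] = 4×3 = 12 → [12, 25, 12]. Given [12, 25, 12] matches, so answer: Yes

Yes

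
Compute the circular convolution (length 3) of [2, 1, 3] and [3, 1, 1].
Use y[k] = Σ_j x[j]·h[(k-j) mod 3]. y[0] = 2×3 + 1×1 + 3×1 = 10; y[1] = 2×1 + 1×3 + 3×1 = 8; y[2] = 2×1 + 1×1 + 3×3 = 12. Result: [10, 8, 12]

[10, 8, 12]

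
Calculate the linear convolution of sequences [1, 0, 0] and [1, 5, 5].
y[0] = 1×1 = 1; y[1] = 1×5 + 0×1 = 5; y[2] = 1×5 + 0×5 + 0×1 = 5; y[3] = 0×5 + 0×5 = 0; y[4] = 0×5 = 0

[1, 5, 5, 0, 0]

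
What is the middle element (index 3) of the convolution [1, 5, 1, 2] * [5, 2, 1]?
Use y[k] = Σ_i a[i]·b[k-i] at k=3. y[3] = 5×1 + 1×2 + 2×5 = 17

17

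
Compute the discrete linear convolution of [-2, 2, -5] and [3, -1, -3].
y[0] = -2×3 = -6; y[1] = -2×-1 + 2×3 = 8; y[2] = -2×-3 + 2×-1 + -5×3 = -11; y[3] = 2×-3 + -5×-1 = -1; y[4] = -5×-3 = 15

[-6, 8, -11, -1, 15]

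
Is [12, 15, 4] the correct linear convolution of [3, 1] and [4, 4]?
Recompute linear convolution of [3, 1] and [4, 4]: y[0] = 3×4 = 12; y[1] = 3×4 + 1×4 = 16; y[2] = 1×4 = 4 → [12, 16, 4]. Compare to given [12, 15, 4]: they differ at index 1: given 15, correct 16, so answer: No

No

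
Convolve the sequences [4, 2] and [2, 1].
y[0] = 4×2 = 8; y[1] = 4×1 + 2×2 = 8; y[2] = 2×1 = 2

[8, 8, 2]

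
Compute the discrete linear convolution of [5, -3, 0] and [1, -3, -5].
y[0] = 5×1 = 5; y[1] = 5×-3 + -3×1 = -18; y[2] = 5×-5 + -3×-3 + 0×1 = -16; y[3] = -3×-5 + 0×-3 = 15; y[4] = 0×-5 = 0

[5, -18, -16, 15, 0]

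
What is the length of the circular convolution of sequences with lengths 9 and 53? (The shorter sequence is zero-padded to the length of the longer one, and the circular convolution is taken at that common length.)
Circular convolution (zero-padding the shorter input) has length max(m, n) = max(9, 53) = 53

53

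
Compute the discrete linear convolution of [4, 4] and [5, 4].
y[0] = 4×5 = 20; y[1] = 4×4 + 4×5 = 36; y[2] = 4×4 = 16

[20, 36, 16]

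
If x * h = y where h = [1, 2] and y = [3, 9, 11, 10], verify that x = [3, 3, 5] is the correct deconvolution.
Forward-compute [3, 3, 5] * [1, 2]: y[0] = 3×1 = 3; y[1] = 3×2 + 3×1 = 9; y[2] = 3×2 + 5×1 = 11; y[3] = 5×2 = 10 → [3, 9, 11, 10]. Matches given y = [3, 9, 11, 10], so verified.

Verified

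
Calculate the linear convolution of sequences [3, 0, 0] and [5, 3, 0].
y[0] = 3×5 = 15; y[1] = 3×3 + 0×5 = 9; y[2] = 3×0 + 0×3 + 0×5 = 0; y[3] = 0×0 + 0×3 = 0; y[4] = 0×0 = 0

[15, 9, 0, 0, 0]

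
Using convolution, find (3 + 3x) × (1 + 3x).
Ascending coefficients: a = [3, 3], b = [1, 3]. c[0] = 3×1 = 3; c[1] = 3×3 + 3×1 = 12; c[2] = 3×3 = 9. Result coefficients: [3, 12, 9] → 3 + 12x + 9x^2

3 + 12x + 9x^2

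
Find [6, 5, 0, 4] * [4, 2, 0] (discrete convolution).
y[0] = 6×4 = 24; y[1] = 6×2 + 5×4 = 32; y[2] = 6×0 + 5×2 + 0×4 = 10; y[3] = 5×0 + 0×2 + 4×4 = 16; y[4] = 0×0 + 4×2 = 8; y[5] = 4×0 = 0

[24, 32, 10, 16, 8, 0]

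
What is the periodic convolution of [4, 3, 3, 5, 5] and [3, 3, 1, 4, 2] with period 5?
Use y[k] = Σ_j s[j]·t[(k-j) mod 5]. y[0] = 4×3 + 3×2 + 3×4 + 5×1 + 5×3 = 50; y[1] = 4×3 + 3×3 + 3×2 + 5×4 + 5×1 = 52; y[2] = 4×1 + 3×3 + 3×3 + 5×2 + 5×4 = 52; y[3] = 4×4 + 3×1 + 3×3 + 5×3 + 5×2 = 53; y[4] = 4×2 + 3×4 + 3×1 + 5×3 + 5×3 = 53. Result: [50, 52, 52, 53, 53]

[50, 52, 52, 53, 53]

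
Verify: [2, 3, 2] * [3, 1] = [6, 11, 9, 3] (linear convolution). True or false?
Recompute linear convolution of [2, 3, 2] and [3, 1]: y[0] = 2×3 = 6; y[1] = 2×1 + 3×3 = 11; y[2] = 3×1 + 2×3 = 9; y[3] = 2×1 = 2 → [6, 11, 9, 2]. Compare to given [6, 11, 9, 3]: they differ at index 3: given 3, correct 2, so answer: No

No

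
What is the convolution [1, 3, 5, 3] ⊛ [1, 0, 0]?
y[0] = 1×1 = 1; y[1] = 1×0 + 3×1 = 3; y[2] = 1×0 + 3×0 + 5×1 = 5; y[3] = 3×0 + 5×0 + 3×1 = 3; y[4] = 5×0 + 3×0 = 0; y[5] = 3×0 = 0

[1, 3, 5, 3, 0, 0]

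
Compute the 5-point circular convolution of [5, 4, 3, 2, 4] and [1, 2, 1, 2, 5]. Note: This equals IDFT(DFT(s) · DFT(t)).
Either evaluate y[k] = Σ_j s[j]·t[(k-j) mod 5] directly, or use IDFT(DFT(s) · DFT(t)). y[0] = 5×1 + 4×5 + 3×2 + 2×1 + 4×2 = 41; y[1] = 5×2 + 4×1 + 3×5 + 2×2 + 4×1 = 37; y[2] = 5×1 + 4×2 + 3×1 + 2×5 + 4×2 = 34; y[3] = 5×2 + 4×1 + 3×2 + 2×1 + 4×5 = 42; y[4] = 5×5 + 4×2 + 3×1 + 2×2 + 4×1 = 44. Result: [41, 37, 34, 42, 44]

[41, 37, 34, 42, 44]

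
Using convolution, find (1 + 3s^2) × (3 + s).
Ascending coefficients: a = [1, 0, 3], b = [3, 1]. c[0] = 1×3 = 3; c[1] = 1×1 + 0×3 = 1; c[2] = 0×1 + 3×3 = 9; c[3] = 3×1 = 3. Result coefficients: [3, 1, 9, 3] → 3 + s + 9s^2 + 3s^3

3 + s + 9s^2 + 3s^3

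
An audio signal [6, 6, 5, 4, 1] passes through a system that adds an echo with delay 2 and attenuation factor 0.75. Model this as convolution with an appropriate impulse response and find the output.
Direct-path + delayed-attenuated-path model → impulse response h = [1, 0, 0.75] (1 at lag 0, 0.75 at lag 2). Output y[n] = x[n] + 0.75·x[n - 2] (with x[n] = 0 outside 0..4): y[0] = 6 + 0.75×0 = 6; y[1] = 6 + 0.75×0 = 6; y[2] = 5 + 0.75×6 = 9.5; y[3] = 4 + 0.75×6 = 8.5; y[4] = 1 + 0.75×5 = 4.75; y[5] = 0 + 0.75×4 = 3.0; y[6] = 0 + 0.75×1 = 0.75. So y = [6, 6, 9.5, 8.5, 4.75, 3.0, 0.75]

[6, 6, 9.5, 8.5, 4.75, 3.0, 0.75]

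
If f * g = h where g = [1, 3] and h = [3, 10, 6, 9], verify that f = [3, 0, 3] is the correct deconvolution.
Forward-compute [3, 0, 3] * [1, 3]: h[0] = 3×1 = 3; h[1] = 3×3 + 0×1 = 9; h[2] = 0×3 + 3×1 = 3; h[3] = 3×3 = 9 → [3, 9, 3, 9]. Does not match given h = [3, 10, 6, 9].

Not verified. [3, 0, 3] * [1, 3] = [3, 9, 3, 9], which differs from [3, 10, 6, 9] at index 1.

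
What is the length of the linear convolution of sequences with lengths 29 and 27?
Linear/full convolution length: m + n - 1 = 29 + 27 - 1 = 55

55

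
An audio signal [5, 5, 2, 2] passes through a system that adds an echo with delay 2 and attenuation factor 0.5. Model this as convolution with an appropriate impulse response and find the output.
Direct-path + delayed-attenuated-path model → impulse response h = [1, 0, 0.5] (1 at lag 0, 0.5 at lag 2). Output y[n] = x[n] + 0.5·x[n - 2] (with x[n] = 0 outside 0..3): y[0] = 5 + 0.5×0 = 5; y[1] = 5 + 0.5×0 = 5; y[2] = 2 + 0.5×5 = 4.5; y[3] = 2 + 0.5×5 = 4.5; y[4] = 0 + 0.5×2 = 1.0; y[5] = 0 + 0.5×2 = 1.0. So y = [5, 5, 4.5, 4.5, 1.0, 1.0]

[5, 5, 4.5, 4.5, 1.0, 1.0]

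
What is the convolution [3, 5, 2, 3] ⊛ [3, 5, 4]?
y[0] = 3×3 = 9; y[1] = 3×5 + 5×3 = 30; y[2] = 3×4 + 5×5 + 2×3 = 43; y[3] = 5×4 + 2×5 + 3×3 = 39; y[4] = 2×4 + 3×5 = 23; y[5] = 3×4 = 12

[9, 30, 43, 39, 23, 12]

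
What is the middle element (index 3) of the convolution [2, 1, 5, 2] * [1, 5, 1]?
Use y[k] = Σ_i a[i]·b[k-i] at k=3. y[3] = 1×1 + 5×5 + 2×1 = 28

28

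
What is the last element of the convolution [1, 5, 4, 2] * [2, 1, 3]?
Use y[k] = Σ_i a[i]·b[k-i] at k=5. y[5] = 2×3 = 6

6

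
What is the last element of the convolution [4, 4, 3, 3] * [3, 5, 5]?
Use y[k] = Σ_i a[i]·b[k-i] at k=5. y[5] = 3×5 = 15

15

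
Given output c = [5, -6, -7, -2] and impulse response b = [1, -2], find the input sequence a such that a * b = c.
Deconvolve c=[5, -6, -7, -2] by b=[1, -2]. Since b[0]=1, solve forward: a[0] = c[0] / 1 = 5; a[1] = (c[1] - 5×-2) / 1 = 4; a[2] = (c[2] - 4×-2) / 1 = 1. So a = [5, 4, 1]. Check by forward convolution: c[0] = 5×1 = 5; c[1] = 5×-2 + 4×1 = -6; c[2] = 4×-2 + 1×1 = -7; c[3] = 1×-2 = -2

[5, 4, 1]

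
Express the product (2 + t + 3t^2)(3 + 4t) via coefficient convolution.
Ascending coefficients: a = [2, 1, 3], b = [3, 4]. c[0] = 2×3 = 6; c[1] = 2×4 + 1×3 = 11; c[2] = 1×4 + 3×3 = 13; c[3] = 3×4 = 12. Result coefficients: [6, 11, 13, 12] → 6 + 11t + 13t^2 + 12t^3

6 + 11t + 13t^2 + 12t^3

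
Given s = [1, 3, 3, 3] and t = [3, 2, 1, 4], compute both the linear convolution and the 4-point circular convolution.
Linear: y_lin[0] = 1×3 = 3; y_lin[1] = 1×2 + 3×3 = 11; y_lin[2] = 1×1 + 3×2 + 3×3 = 16; y_lin[3] = 1×4 + 3×1 + 3×2 + 3×3 = 22; y_lin[4] = 3×4 + 3×1 + 3×2 = 21; y_lin[5] = 3×4 + 3×1 = 15; y_lin[6] = 3×4 = 12 → [3, 11, 16, 22, 21, 15, 12]. Circular (length 4): y[0] = 1×3 + 3×4 + 3×1 + 3×2 = 24; y[1] = 1×2 + 3×3 + 3×4 + 3×1 = 26; y[2] = 1×1 + 3×2 + 3×3 + 3×4 = 28; y[3] = 1×4 + 3×1 + 3×2 + 3×3 = 22 → [24, 26, 28, 22]

Linear: [3, 11, 16, 22, 21, 15, 12], Circular: [24, 26, 28, 22]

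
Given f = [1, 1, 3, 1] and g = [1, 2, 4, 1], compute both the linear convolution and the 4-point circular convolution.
Linear: y_lin[0] = 1×1 = 1; y_lin[1] = 1×2 + 1×1 = 3; y_lin[2] = 1×4 + 1×2 + 3×1 = 9; y_lin[3] = 1×1 + 1×4 + 3×2 + 1×1 = 12; y_lin[4] = 1×1 + 3×4 + 1×2 = 15; y_lin[5] = 3×1 + 1×4 = 7; y_lin[6] = 1×1 = 1 → [1, 3, 9, 12, 15, 7, 1]. Circular (length 4): y[0] = 1×1 + 1×1 + 3×4 + 1×2 = 16; y[1] = 1×2 + 1×1 + 3×1 + 1×4 = 10; y[2] = 1×4 + 1×2 + 3×1 + 1×1 = 10; y[3] = 1×1 + 1×4 + 3×2 + 1×1 = 12 → [16, 10, 10, 12]

Linear: [1, 3, 9, 12, 15, 7, 1], Circular: [16, 10, 10, 12]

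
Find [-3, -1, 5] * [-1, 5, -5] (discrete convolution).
y[0] = -3×-1 = 3; y[1] = -3×5 + -1×-1 = -14; y[2] = -3×-5 + -1×5 + 5×-1 = 5; y[3] = -1×-5 + 5×5 = 30; y[4] = 5×-5 = -25

[3, -14, 5, 30, -25]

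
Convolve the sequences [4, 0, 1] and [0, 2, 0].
y[0] = 4×0 = 0; y[1] = 4×2 + 0×0 = 8; y[2] = 4×0 + 0×2 + 1×0 = 0; y[3] = 0×0 + 1×2 = 2; y[4] = 1×0 = 0

[0, 8, 0, 2, 0]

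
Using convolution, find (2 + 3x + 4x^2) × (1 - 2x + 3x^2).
Ascending coefficients: a = [2, 3, 4], b = [1, -2, 3]. c[0] = 2×1 = 2; c[1] = 2×-2 + 3×1 = -1; c[2] = 2×3 + 3×-2 + 4×1 = 4; c[3] = 3×3 + 4×-2 = 1; c[4] = 4×3 = 12. Result coefficients: [2, -1, 4, 1, 12] → 2 - x + 4x^2 + x^3 + 12x^4

2 - x + 4x^2 + x^3 + 12x^4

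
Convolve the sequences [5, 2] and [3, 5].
y[0] = 5×3 = 15; y[1] = 5×5 + 2×3 = 31; y[2] = 2×5 = 10

[15, 31, 10]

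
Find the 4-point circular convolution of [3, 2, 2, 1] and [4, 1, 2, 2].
Use y[k] = Σ_j u[j]·v[(k-j) mod 4]. y[0] = 3×4 + 2×2 + 2×2 + 1×1 = 21; y[1] = 3×1 + 2×4 + 2×2 + 1×2 = 17; y[2] = 3×2 + 2×1 + 2×4 + 1×2 = 18; y[3] = 3×2 + 2×2 + 2×1 + 1×4 = 16. Result: [21, 17, 18, 16]

[21, 17, 18, 16]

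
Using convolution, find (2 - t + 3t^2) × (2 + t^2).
Ascending coefficients: a = [2, -1, 3], b = [2, 0, 1]. c[0] = 2×2 = 4; c[1] = 2×0 + -1×2 = -2; c[2] = 2×1 + -1×0 + 3×2 = 8; c[3] = -1×1 + 3×0 = -1; c[4] = 3×1 = 3. Result coefficients: [4, -2, 8, -1, 3] → 4 - 2t + 8t^2 - t^3 + 3t^4

4 - 2t + 8t^2 - t^3 + 3t^4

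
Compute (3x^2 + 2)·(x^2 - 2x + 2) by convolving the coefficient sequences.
Ascending coefficients: a = [2, 0, 3], b = [2, -2, 1]. c[0] = 2×2 = 4; c[1] = 2×-2 + 0×2 = -4; c[2] = 2×1 + 0×-2 + 3×2 = 8; c[3] = 0×1 + 3×-2 = -6; c[4] = 3×1 = 3. Result coefficients: [4, -4, 8, -6, 3] → 3x^4 - 6x^3 + 8x^2 - 4x + 4

3x^4 - 6x^3 + 8x^2 - 4x + 4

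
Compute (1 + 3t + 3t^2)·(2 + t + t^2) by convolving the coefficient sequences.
Ascending coefficients: a = [1, 3, 3], b = [2, 1, 1]. c[0] = 1×2 = 2; c[1] = 1×1 + 3×2 = 7; c[2] = 1×1 + 3×1 + 3×2 = 10; c[3] = 3×1 + 3×1 = 6; c[4] = 3×1 = 3. Result coefficients: [2, 7, 10, 6, 3] → 2 + 7t + 10t^2 + 6t^3 + 3t^4

2 + 7t + 10t^2 + 6t^3 + 3t^4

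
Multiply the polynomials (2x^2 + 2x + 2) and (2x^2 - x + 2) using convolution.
Ascending coefficients: a = [2, 2, 2], b = [2, -1, 2]. c[0] = 2×2 = 4; c[1] = 2×-1 + 2×2 = 2; c[2] = 2×2 + 2×-1 + 2×2 = 6; c[3] = 2×2 + 2×-1 = 2; c[4] = 2×2 = 4. Result coefficients: [4, 2, 6, 2, 4] → 4x^4 + 2x^3 + 6x^2 + 2x + 4

4x^4 + 2x^3 + 6x^2 + 2x + 4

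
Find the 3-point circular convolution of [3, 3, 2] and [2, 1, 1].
Use y[k] = Σ_j x[j]·h[(k-j) mod 3]. y[0] = 3×2 + 3×1 + 2×1 = 11; y[1] = 3×1 + 3×2 + 2×1 = 11; y[2] = 3×1 + 3×1 + 2×2 = 10. Result: [11, 11, 10]

[11, 11, 10]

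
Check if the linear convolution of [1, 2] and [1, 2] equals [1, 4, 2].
Recompute linear convolution of [1, 2] and [1, 2]: y[0] = 1×1 = 1; y[1] = 1×2 + 2×1 = 4; y[2] = 2×2 = 4 → [1, 4, 4]. Compare to given [1, 4, 2]: they differ at index 2: given 2, correct 4, so answer: No

No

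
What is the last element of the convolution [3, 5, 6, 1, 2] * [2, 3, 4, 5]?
Use y[k] = Σ_i a[i]·b[k-i] at k=7. y[7] = 2×5 = 10

10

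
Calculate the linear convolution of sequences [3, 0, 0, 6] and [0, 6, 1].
y[0] = 3×0 = 0; y[1] = 3×6 + 0×0 = 18; y[2] = 3×1 + 0×6 + 0×0 = 3; y[3] = 0×1 + 0×6 + 6×0 = 0; y[4] = 0×1 + 6×6 = 36; y[5] = 6×1 = 6

[0, 18, 3, 0, 36, 6]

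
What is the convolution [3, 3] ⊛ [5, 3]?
y[0] = 3×5 = 15; y[1] = 3×3 + 3×5 = 24; y[2] = 3×3 = 9

[15, 24, 9]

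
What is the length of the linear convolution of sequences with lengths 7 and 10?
Linear/full convolution length: m + n - 1 = 7 + 10 - 1 = 16

16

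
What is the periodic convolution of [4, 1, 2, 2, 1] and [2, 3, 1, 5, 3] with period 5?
Use y[k] = Σ_j s[j]·t[(k-j) mod 5]. y[0] = 4×2 + 1×3 + 2×5 + 2×1 + 1×3 = 26; y[1] = 4×3 + 1×2 + 2×3 + 2×5 + 1×1 = 31; y[2] = 4×1 + 1×3 + 2×2 + 2×3 + 1×5 = 22; y[3] = 4×5 + 1×1 + 2×3 + 2×2 + 1×3 = 34; y[4] = 4×3 + 1×5 + 2×1 + 2×3 + 1×2 = 27. Result: [26, 31, 22, 34, 27]

[26, 31, 22, 34, 27]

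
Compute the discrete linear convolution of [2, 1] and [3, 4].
y[0] = 2×3 = 6; y[1] = 2×4 + 1×3 = 11; y[2] = 1×4 = 4

[6, 11, 4]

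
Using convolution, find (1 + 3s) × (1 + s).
Ascending coefficients: a = [1, 3], b = [1, 1]. c[0] = 1×1 = 1; c[1] = 1×1 + 3×1 = 4; c[2] = 3×1 = 3. Result coefficients: [1, 4, 3] → 1 + 4s + 3s^2

1 + 4s + 3s^2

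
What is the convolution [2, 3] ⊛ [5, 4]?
y[0] = 2×5 = 10; y[1] = 2×4 + 3×5 = 23; y[2] = 3×4 = 12

[10, 23, 12]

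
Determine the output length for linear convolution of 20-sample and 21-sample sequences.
Linear/full convolution length: m + n - 1 = 20 + 21 - 1 = 40

40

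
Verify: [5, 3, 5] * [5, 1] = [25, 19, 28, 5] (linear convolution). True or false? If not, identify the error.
Recompute linear convolution of [5, 3, 5] and [5, 1]: y[0] = 5×5 = 25; y[1] = 5×1 + 3×5 = 20; y[2] = 3×1 + 5×5 = 28; y[3] = 5×1 = 5 → [25, 20, 28, 5]. Compare to given [25, 19, 28, 5]: they differ at index 1: given 19, correct 20, so answer: No

No. Error at index 1: given 19, correct 20.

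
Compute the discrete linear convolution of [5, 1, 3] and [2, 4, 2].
y[0] = 5×2 = 10; y[1] = 5×4 + 1×2 = 22; y[2] = 5×2 + 1×4 + 3×2 = 20; y[3] = 1×2 + 3×4 = 14; y[4] = 3×2 = 6

[10, 22, 20, 14, 6]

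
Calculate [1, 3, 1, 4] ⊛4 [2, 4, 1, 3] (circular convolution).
Use y[k] = Σ_j s[j]·t[(k-j) mod 4]. y[0] = 1×2 + 3×3 + 1×1 + 4×4 = 28; y[1] = 1×4 + 3×2 + 1×3 + 4×1 = 17; y[2] = 1×1 + 3×4 + 1×2 + 4×3 = 27; y[3] = 1×3 + 3×1 + 1×4 + 4×2 = 18. Result: [28, 17, 27, 18]

[28, 17, 27, 18]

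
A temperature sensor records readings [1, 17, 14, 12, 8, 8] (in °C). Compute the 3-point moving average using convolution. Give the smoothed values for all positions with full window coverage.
3-point moving average kernel = [1, 1, 1]. Apply in 'valid' mode (full window coverage): avg[0] = (1 + 17 + 14) / 3 = 10.67; avg[1] = (17 + 14 + 12) / 3 = 14.33; avg[2] = (14 + 12 + 8) / 3 = 11.33; avg[3] = (12 + 8 + 8) / 3 = 9.33. Smoothed values: [10.67, 14.33, 11.33, 9.33]

[10.67, 14.33, 11.33, 9.33]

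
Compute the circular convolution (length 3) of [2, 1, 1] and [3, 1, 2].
Use y[k] = Σ_j x[j]·h[(k-j) mod 3]. y[0] = 2×3 + 1×2 + 1×1 = 9; y[1] = 2×1 + 1×3 + 1×2 = 7; y[2] = 2×2 + 1×1 + 1×3 = 8. Result: [9, 7, 8]

[9, 7, 8]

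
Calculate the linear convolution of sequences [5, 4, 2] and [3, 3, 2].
y[0] = 5×3 = 15; y[1] = 5×3 + 4×3 = 27; y[2] = 5×2 + 4×3 + 2×3 = 28; y[3] = 4×2 + 2×3 = 14; y[4] = 2×2 = 4

[15, 27, 28, 14, 4]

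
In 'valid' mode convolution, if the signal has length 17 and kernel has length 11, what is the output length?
'Valid' mode counts only positions where the kernel fully overlaps the signal: m - n + 1 = 17 - 11 + 1 = 7

7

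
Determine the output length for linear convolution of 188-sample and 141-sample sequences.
Linear/full convolution length: m + n - 1 = 188 + 141 - 1 = 328

328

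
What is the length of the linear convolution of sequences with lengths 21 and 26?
Linear/full convolution length: m + n - 1 = 21 + 26 - 1 = 46

46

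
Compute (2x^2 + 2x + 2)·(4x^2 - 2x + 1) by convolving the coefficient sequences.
Ascending coefficients: a = [2, 2, 2], b = [1, -2, 4]. c[0] = 2×1 = 2; c[1] = 2×-2 + 2×1 = -2; c[2] = 2×4 + 2×-2 + 2×1 = 6; c[3] = 2×4 + 2×-2 = 4; c[4] = 2×4 = 8. Result coefficients: [2, -2, 6, 4, 8] → 8x^4 + 4x^3 + 6x^2 - 2x + 2

8x^4 + 4x^3 + 6x^2 - 2x + 2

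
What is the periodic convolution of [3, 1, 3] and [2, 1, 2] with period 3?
Use y[k] = Σ_j s[j]·t[(k-j) mod 3]. y[0] = 3×2 + 1×2 + 3×1 = 11; y[1] = 3×1 + 1×2 + 3×2 = 11; y[2] = 3×2 + 1×1 + 3×2 = 13. Result: [11, 11, 13]

[11, 11, 13]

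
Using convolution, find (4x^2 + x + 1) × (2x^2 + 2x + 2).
Ascending coefficients: a = [1, 1, 4], b = [2, 2, 2]. c[0] = 1×2 = 2; c[1] = 1×2 + 1×2 = 4; c[2] = 1×2 + 1×2 + 4×2 = 12; c[3] = 1×2 + 4×2 = 10; c[4] = 4×2 = 8. Result coefficients: [2, 4, 12, 10, 8] → 8x^4 + 10x^3 + 12x^2 + 4x + 2

8x^4 + 10x^3 + 12x^2 + 4x + 2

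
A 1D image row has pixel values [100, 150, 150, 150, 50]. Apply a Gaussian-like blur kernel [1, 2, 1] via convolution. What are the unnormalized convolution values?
Convolve image row [100, 150, 150, 150, 50] with kernel [1, 2, 1]: y[0] = 100×1 = 100; y[1] = 100×2 + 150×1 = 350; y[2] = 100×1 + 150×2 + 150×1 = 550; y[3] = 150×1 + 150×2 + 150×1 = 600; y[4] = 150×1 + 150×2 + 50×1 = 500; y[5] = 150×1 + 50×2 = 250; y[6] = 50×1 = 50 → [100, 350, 550, 600, 500, 250, 50]. Normalization factor = sum(kernel) = 4.

[100, 350, 550, 600, 500, 250, 50]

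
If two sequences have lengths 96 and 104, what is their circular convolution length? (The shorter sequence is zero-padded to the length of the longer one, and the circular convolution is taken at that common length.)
Circular convolution (zero-padding the shorter input) has length max(m, n) = max(96, 104) = 104

104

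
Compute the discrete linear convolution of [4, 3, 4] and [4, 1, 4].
y[0] = 4×4 = 16; y[1] = 4×1 + 3×4 = 16; y[2] = 4×4 + 3×1 + 4×4 = 35; y[3] = 3×4 + 4×1 = 16; y[4] = 4×4 = 16

[16, 16, 35, 16, 16]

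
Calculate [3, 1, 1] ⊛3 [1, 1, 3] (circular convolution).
Use y[k] = Σ_j x[j]·h[(k-j) mod 3]. y[0] = 3×1 + 1×3 + 1×1 = 7; y[1] = 3×1 + 1×1 + 1×3 = 7; y[2] = 3×3 + 1×1 + 1×1 = 11. Result: [7, 7, 11]

[7, 7, 11]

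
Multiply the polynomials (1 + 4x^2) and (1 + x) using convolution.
Ascending coefficients: a = [1, 0, 4], b = [1, 1]. c[0] = 1×1 = 1; c[1] = 1×1 + 0×1 = 1; c[2] = 0×1 + 4×1 = 4; c[3] = 4×1 = 4. Result coefficients: [1, 1, 4, 4] → 1 + x + 4x^2 + 4x^3

1 + x + 4x^2 + 4x^3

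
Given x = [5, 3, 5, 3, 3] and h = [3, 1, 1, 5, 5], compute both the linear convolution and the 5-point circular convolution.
Linear: y_lin[0] = 5×3 = 15; y_lin[1] = 5×1 + 3×3 = 14; y_lin[2] = 5×1 + 3×1 + 5×3 = 23; y_lin[3] = 5×5 + 3×1 + 5×1 + 3×3 = 42; y_lin[4] = 5×5 + 3×5 + 5×1 + 3×1 + 3×3 = 57; y_lin[5] = 3×5 + 5×5 + 3×1 + 3×1 = 46; y_lin[6] = 5×5 + 3×5 + 3×1 = 43; y_lin[7] = 3×5 + 3×5 = 30; y_lin[8] = 3×5 = 15 → [15, 14, 23, 42, 57, 46, 43, 30, 15]. Circular (length 5): y[0] = 5×3 + 3×5 + 5×5 + 3×1 + 3×1 = 61; y[1] = 5×1 + 3×3 + 5×5 + 3×5 + 3×1 = 57; y[2] = 5×1 + 3×1 + 5×3 + 3×5 + 3×5 = 53; y[3] = 5×5 + 3×1 + 5×1 + 3×3 + 3×5 = 57; y[4] = 5×5 + 3×5 + 5×1 + 3×1 + 3×3 = 57 → [61, 57, 53, 57, 57]

Linear: [15, 14, 23, 42, 57, 46, 43, 30, 15], Circular: [61, 57, 53, 57, 57]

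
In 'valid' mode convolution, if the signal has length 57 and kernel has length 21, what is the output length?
'Valid' mode counts only positions where the kernel fully overlaps the signal: m - n + 1 = 57 - 21 + 1 = 37

37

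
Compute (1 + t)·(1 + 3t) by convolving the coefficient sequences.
Ascending coefficients: a = [1, 1], b = [1, 3]. c[0] = 1×1 = 1; c[1] = 1×3 + 1×1 = 4; c[2] = 1×3 = 3. Result coefficients: [1, 4, 3] → 1 + 4t + 3t^2

1 + 4t + 3t^2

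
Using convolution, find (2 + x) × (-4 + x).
Ascending coefficients: a = [2, 1], b = [-4, 1]. c[0] = 2×-4 = -8; c[1] = 2×1 + 1×-4 = -2; c[2] = 1×1 = 1. Result coefficients: [-8, -2, 1] → -8 - 2x + x^2

-8 - 2x + x^2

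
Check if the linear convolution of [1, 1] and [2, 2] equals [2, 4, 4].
Recompute linear convolution of [1, 1] and [2, 2]: y[0] = 1×2 = 2; y[1] = 1×2 + 1×2 = 4; y[2] = 1×2 = 2 → [2, 4, 2]. Compare to given [2, 4, 4]: they differ at index 2: given 4, correct 2, so answer: No

No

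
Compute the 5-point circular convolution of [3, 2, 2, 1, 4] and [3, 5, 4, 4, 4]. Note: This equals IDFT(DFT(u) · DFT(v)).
Either evaluate y[k] = Σ_j u[j]·v[(k-j) mod 5] directly, or use IDFT(DFT(u) · DFT(v)). y[0] = 3×3 + 2×4 + 2×4 + 1×4 + 4×5 = 49; y[1] = 3×5 + 2×3 + 2×4 + 1×4 + 4×4 = 49; y[2] = 3×4 + 2×5 + 2×3 + 1×4 + 4×4 = 48; y[3] = 3×4 + 2×4 + 2×5 + 1×3 + 4×4 = 49; y[4] = 3×4 + 2×4 + 2×4 + 1×5 + 4×3 = 45. Result: [49, 49, 48, 49, 45]

[49, 49, 48, 49, 45]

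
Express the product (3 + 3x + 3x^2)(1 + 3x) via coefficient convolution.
Ascending coefficients: a = [3, 3, 3], b = [1, 3]. c[0] = 3×1 = 3; c[1] = 3×3 + 3×1 = 12; c[2] = 3×3 + 3×1 = 12; c[3] = 3×3 = 9. Result coefficients: [3, 12, 12, 9] → 3 + 12x + 12x^2 + 9x^3

3 + 12x + 12x^2 + 9x^3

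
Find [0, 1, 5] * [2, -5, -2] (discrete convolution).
y[0] = 0×2 = 0; y[1] = 0×-5 + 1×2 = 2; y[2] = 0×-2 + 1×-5 + 5×2 = 5; y[3] = 1×-2 + 5×-5 = -27; y[4] = 5×-2 = -10

[0, 2, 5, -27, -10]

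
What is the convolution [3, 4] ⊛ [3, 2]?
y[0] = 3×3 = 9; y[1] = 3×2 + 4×3 = 18; y[2] = 4×2 = 8

[9, 18, 8]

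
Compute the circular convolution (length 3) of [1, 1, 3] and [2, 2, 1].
Use y[k] = Σ_j u[j]·v[(k-j) mod 3]. y[0] = 1×2 + 1×1 + 3×2 = 9; y[1] = 1×2 + 1×2 + 3×1 = 7; y[2] = 1×1 + 1×2 + 3×2 = 9. Result: [9, 7, 9]

[9, 7, 9]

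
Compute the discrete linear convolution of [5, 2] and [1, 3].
y[0] = 5×1 = 5; y[1] = 5×3 + 2×1 = 17; y[2] = 2×3 = 6

[5, 17, 6]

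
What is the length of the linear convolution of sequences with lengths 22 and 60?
Linear/full convolution length: m + n - 1 = 22 + 60 - 1 = 81

81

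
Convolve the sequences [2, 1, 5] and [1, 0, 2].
y[0] = 2×1 = 2; y[1] = 2×0 + 1×1 = 1; y[2] = 2×2 + 1×0 + 5×1 = 9; y[3] = 1×2 + 5×0 = 2; y[4] = 5×2 = 10

[2, 1, 9, 2, 10]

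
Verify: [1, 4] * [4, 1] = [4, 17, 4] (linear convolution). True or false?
Recompute linear convolution of [1, 4] and [4, 1]: y[0] = 1×4 = 4; y[1] = 1×1 + 4×4 = 17; y[2] = 4×1 = 4 → [4, 17, 4]. Given [4, 17, 4] matches, so answer: Yes

Yes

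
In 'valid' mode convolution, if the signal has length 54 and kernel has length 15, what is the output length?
'Valid' mode counts only positions where the kernel fully overlaps the signal: m - n + 1 = 54 - 15 + 1 = 40

40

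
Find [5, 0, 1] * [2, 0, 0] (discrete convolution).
y[0] = 5×2 = 10; y[1] = 5×0 + 0×2 = 0; y[2] = 5×0 + 0×0 + 1×2 = 2; y[3] = 0×0 + 1×0 = 0; y[4] = 1×0 = 0

[10, 0, 2, 0, 0]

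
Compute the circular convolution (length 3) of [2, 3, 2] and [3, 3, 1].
Use y[k] = Σ_j u[j]·v[(k-j) mod 3]. y[0] = 2×3 + 3×1 + 2×3 = 15; y[1] = 2×3 + 3×3 + 2×1 = 17; y[2] = 2×1 + 3×3 + 2×3 = 17. Result: [15, 17, 17]

[15, 17, 17]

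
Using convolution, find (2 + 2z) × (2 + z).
Ascending coefficients: a = [2, 2], b = [2, 1]. c[0] = 2×2 = 4; c[1] = 2×1 + 2×2 = 6; c[2] = 2×1 = 2. Result coefficients: [4, 6, 2] → 4 + 6z + 2z^2

4 + 6z + 2z^2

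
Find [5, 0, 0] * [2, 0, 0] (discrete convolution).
y[0] = 5×2 = 10; y[1] = 5×0 + 0×2 = 0; y[2] = 5×0 + 0×0 + 0×2 = 0; y[3] = 0×0 + 0×0 = 0; y[4] = 0×0 = 0

[10, 0, 0, 0, 0]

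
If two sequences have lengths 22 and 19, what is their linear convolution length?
Linear/full convolution length: m + n - 1 = 22 + 19 - 1 = 40

40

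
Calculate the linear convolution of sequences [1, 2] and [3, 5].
y[0] = 1×3 = 3; y[1] = 1×5 + 2×3 = 11; y[2] = 2×5 = 10

[3, 11, 10]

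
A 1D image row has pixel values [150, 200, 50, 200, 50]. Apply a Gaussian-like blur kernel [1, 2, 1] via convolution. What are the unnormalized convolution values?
Convolve image row [150, 200, 50, 200, 50] with kernel [1, 2, 1]: y[0] = 150×1 = 150; y[1] = 150×2 + 200×1 = 500; y[2] = 150×1 + 200×2 + 50×1 = 600; y[3] = 200×1 + 50×2 + 200×1 = 500; y[4] = 50×1 + 200×2 + 50×1 = 500; y[5] = 200×1 + 50×2 = 300; y[6] = 50×1 = 50 → [150, 500, 600, 500, 500, 300, 50]. Normalization factor = sum(kernel) = 4.

[150, 500, 600, 500, 500, 300, 50]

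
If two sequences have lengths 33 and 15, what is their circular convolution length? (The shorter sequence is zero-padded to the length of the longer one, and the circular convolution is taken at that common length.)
Circular convolution (zero-padding the shorter input) has length max(m, n) = max(33, 15) = 33

33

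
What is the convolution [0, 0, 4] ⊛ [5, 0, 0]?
y[0] = 0×5 = 0; y[1] = 0×0 + 0×5 = 0; y[2] = 0×0 + 0×0 + 4×5 = 20; y[3] = 0×0 + 4×0 = 0; y[4] = 4×0 = 0

[0, 0, 20, 0, 0]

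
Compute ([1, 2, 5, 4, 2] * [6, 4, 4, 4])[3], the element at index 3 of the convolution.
Use y[k] = Σ_i a[i]·b[k-i] at k=3. y[3] = 1×4 + 2×4 + 5×4 + 4×6 = 56

56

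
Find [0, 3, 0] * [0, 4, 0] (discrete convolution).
y[0] = 0×0 = 0; y[1] = 0×4 + 3×0 = 0; y[2] = 0×0 + 3×4 + 0×0 = 12; y[3] = 3×0 + 0×4 = 0; y[4] = 0×0 = 0

[0, 0, 12, 0, 0]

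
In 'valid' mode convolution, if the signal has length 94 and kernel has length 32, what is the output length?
'Valid' mode counts only positions where the kernel fully overlaps the signal: m - n + 1 = 94 - 32 + 1 = 63

63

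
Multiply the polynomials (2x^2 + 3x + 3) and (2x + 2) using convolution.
Ascending coefficients: a = [3, 3, 2], b = [2, 2]. c[0] = 3×2 = 6; c[1] = 3×2 + 3×2 = 12; c[2] = 3×2 + 2×2 = 10; c[3] = 2×2 = 4. Result coefficients: [6, 12, 10, 4] → 4x^3 + 10x^2 + 12x + 6

4x^3 + 10x^2 + 12x + 6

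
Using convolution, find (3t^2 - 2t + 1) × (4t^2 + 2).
Ascending coefficients: a = [1, -2, 3], b = [2, 0, 4]. c[0] = 1×2 = 2; c[1] = 1×0 + -2×2 = -4; c[2] = 1×4 + -2×0 + 3×2 = 10; c[3] = -2×4 + 3×0 = -8; c[4] = 3×4 = 12. Result coefficients: [2, -4, 10, -8, 12] → 12t^4 - 8t^3 + 10t^2 - 4t + 2

12t^4 - 8t^3 + 10t^2 - 4t + 2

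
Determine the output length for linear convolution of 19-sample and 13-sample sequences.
Linear/full convolution length: m + n - 1 = 19 + 13 - 1 = 31

31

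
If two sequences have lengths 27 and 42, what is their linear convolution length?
Linear/full convolution length: m + n - 1 = 27 + 42 - 1 = 68

68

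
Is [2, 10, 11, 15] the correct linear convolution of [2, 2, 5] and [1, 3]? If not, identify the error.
Recompute linear convolution of [2, 2, 5] and [1, 3]: y[0] = 2×1 = 2; y[1] = 2×3 + 2×1 = 8; y[2] = 2×3 + 5×1 = 11; y[3] = 5×3 = 15 → [2, 8, 11, 15]. Compare to given [2, 10, 11, 15]: they differ at index 1: given 10, correct 8, so answer: No

No. Error at index 1: given 10, correct 8.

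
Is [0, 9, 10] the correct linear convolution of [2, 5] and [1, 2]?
Recompute linear convolution of [2, 5] and [1, 2]: y[0] = 2×1 = 2; y[1] = 2×2 + 5×1 = 9; y[2] = 5×2 = 10 → [2, 9, 10]. Compare to given [0, 9, 10]: they differ at index 0: given 0, correct 2, so answer: No

No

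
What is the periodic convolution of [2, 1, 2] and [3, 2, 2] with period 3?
Use y[k] = Σ_j f[j]·g[(k-j) mod 3]. y[0] = 2×3 + 1×2 + 2×2 = 12; y[1] = 2×2 + 1×3 + 2×2 = 11; y[2] = 2×2 + 1×2 + 2×3 = 12. Result: [12, 11, 12]

[12, 11, 12]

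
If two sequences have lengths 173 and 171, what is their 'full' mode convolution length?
Linear/full convolution length: m + n - 1 = 173 + 171 - 1 = 343

343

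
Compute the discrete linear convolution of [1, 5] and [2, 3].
y[0] = 1×2 = 2; y[1] = 1×3 + 5×2 = 13; y[2] = 5×3 = 15

[2, 13, 15]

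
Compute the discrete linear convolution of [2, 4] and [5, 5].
y[0] = 2×5 = 10; y[1] = 2×5 + 4×5 = 30; y[2] = 4×5 = 20

[10, 30, 20]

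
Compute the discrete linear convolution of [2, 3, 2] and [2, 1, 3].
y[0] = 2×2 = 4; y[1] = 2×1 + 3×2 = 8; y[2] = 2×3 + 3×1 + 2×2 = 13; y[3] = 3×3 + 2×1 = 11; y[4] = 2×3 = 6

[4, 8, 13, 11, 6]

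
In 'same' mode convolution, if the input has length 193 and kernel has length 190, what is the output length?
'Same' mode returns an output with the same length as the input: 193

193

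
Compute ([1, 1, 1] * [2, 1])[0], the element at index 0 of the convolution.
Use y[k] = Σ_i a[i]·b[k-i] at k=0. y[0] = 1×2 = 2

2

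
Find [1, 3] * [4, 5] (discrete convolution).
y[0] = 1×4 = 4; y[1] = 1×5 + 3×4 = 17; y[2] = 3×5 = 15

[4, 17, 15]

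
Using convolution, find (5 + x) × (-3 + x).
Ascending coefficients: a = [5, 1], b = [-3, 1]. c[0] = 5×-3 = -15; c[1] = 5×1 + 1×-3 = 2; c[2] = 1×1 = 1. Result coefficients: [-15, 2, 1] → -15 + 2x + x^2

-15 + 2x + x^2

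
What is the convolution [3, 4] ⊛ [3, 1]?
y[0] = 3×3 = 9; y[1] = 3×1 + 4×3 = 15; y[2] = 4×1 = 4

[9, 15, 4]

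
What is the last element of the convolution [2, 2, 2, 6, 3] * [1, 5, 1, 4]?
Use y[k] = Σ_i a[i]·b[k-i] at k=7. y[7] = 3×4 = 12

12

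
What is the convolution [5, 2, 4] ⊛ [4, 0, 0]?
y[0] = 5×4 = 20; y[1] = 5×0 + 2×4 = 8; y[2] = 5×0 + 2×0 + 4×4 = 16; y[3] = 2×0 + 4×0 = 0; y[4] = 4×0 = 0

[20, 8, 16, 0, 0]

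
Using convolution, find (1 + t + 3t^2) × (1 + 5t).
Ascending coefficients: a = [1, 1, 3], b = [1, 5]. c[0] = 1×1 = 1; c[1] = 1×5 + 1×1 = 6; c[2] = 1×5 + 3×1 = 8; c[3] = 3×5 = 15. Result coefficients: [1, 6, 8, 15] → 1 + 6t + 8t^2 + 15t^3

1 + 6t + 8t^2 + 15t^3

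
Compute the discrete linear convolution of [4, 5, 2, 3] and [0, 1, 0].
y[0] = 4×0 = 0; y[1] = 4×1 + 5×0 = 4; y[2] = 4×0 + 5×1 + 2×0 = 5; y[3] = 5×0 + 2×1 + 3×0 = 2; y[4] = 2×0 + 3×1 = 3; y[5] = 3×0 = 0

[0, 4, 5, 2, 3, 0]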